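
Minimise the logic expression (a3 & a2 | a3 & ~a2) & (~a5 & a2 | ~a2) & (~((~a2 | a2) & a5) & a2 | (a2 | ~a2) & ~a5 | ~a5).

(a3 & a2 | a3 & ~a2) & (~a5 & a2 | ~a2) & (~((~a2 | a2) & a5) & a2 | (a2 | ~a2) & ~a5 | ~a5)
= a3 & (~a5 & a2 | ~a2) & (~((~a2 | a2) & a5) & a2 | (a2 | ~a2) & ~a5 | ~a5)   (distribution)
= a3 & (~a5 & a2 | ~a2) & (~((~a2 | a2) & a5) & a2 | ~a5 | ~a5)   (complement / identity)
= a3 & (~a5 & a2 | ~a2) & (~a5 & a2 | ~a5 | ~a5)   (complement / identity)
= a3 & (~a5 & a2 | ~a2) & (~a5 & a2 | ~a5)   (idempotence)
= a3 & (~a2 & ~a5 | ~a5 & a2)   (distribution)
= a3 & ~a5   (distribution)

a3 & ~a5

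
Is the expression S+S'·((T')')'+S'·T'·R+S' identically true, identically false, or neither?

identically true

S+S'·((T')')'+S'·T'·R+S'
= S+S'·T'+S'·T'·R+S'   — double negation
= S+S'·T'+S'   — absorption
= S+S'   — absorption
= 1   — complement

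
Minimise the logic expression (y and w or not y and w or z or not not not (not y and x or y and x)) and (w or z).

w or z

(y and w or not y and w or z or not not not (not y and x or y and x)) and (w or z)
= (w or z or not not not (not y and x or y and x)) and (w or z)   — distribution
= (w or z or not (not y and x or y and x)) and (w or z)   — double negation
= (w or z or not x) and (w or z)   — distribution
= w or z   — absorption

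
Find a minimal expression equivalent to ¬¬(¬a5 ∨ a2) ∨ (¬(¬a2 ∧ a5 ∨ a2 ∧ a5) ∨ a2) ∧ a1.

¬¬(¬a5 ∨ a2) ∨ (¬(¬a2 ∧ a5 ∨ a2 ∧ a5) ∨ a2) ∧ a1
= ¬¬(¬a5 ∨ a2) ∨ (¬a5 ∨ a2) ∧ a1
= ¬a5 ∨ a2 ∨ (¬a5 ∨ a2) ∧ a1
= ¬a5 ∨ a2

¬a5 ∨ a2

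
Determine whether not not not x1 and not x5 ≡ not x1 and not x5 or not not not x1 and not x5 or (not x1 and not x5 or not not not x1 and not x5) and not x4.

E1: not not not x1 and not x5
    = not x1 and not x5   — double negation
E2: not x1 and not x5 or not not not x1 and not x5 or (not x1 and not x5 or not not not x1 and not x5) and not x4
    = not x1 and not x5 or not not not x1 and not x5 or (not x1 and not x5 or not x1 and not x5) and not x4   — double negation
    = not x1 and not x5 or not x1 and not x5 or (not x1 and not x5 or not x1 and not x5) and not x4   — double negation
    = not x1 and not x5 or not x1 and not x5   — absorption
    = not x1 and not x5   — idempotence
Both reduce to not x1 and not x5, so they are equivalent.

Yes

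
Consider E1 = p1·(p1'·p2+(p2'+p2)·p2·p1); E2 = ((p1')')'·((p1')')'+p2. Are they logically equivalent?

No

E1: p1·(p1'·p2+(p2'+p2)·p2·p1)
    = p1·(p1'·p2+p2·p1)   (complement / identity)
    = p1·p2   (distribution)
E2: ((p1')')'·((p1')')'+p2
    = ((p1')')'+p2   (idempotence)
    = p1'+p2   (double negation)
These differ: at p1=0, p2=0, E1 = 0 but E2 = 1.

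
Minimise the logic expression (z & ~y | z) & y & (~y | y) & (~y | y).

z & y

(z & ~y | z) & y & (~y | y) & (~y | y)
= (z & ~y | z) & y & (~y | y)
= (z & ~y | z) & y
= z & y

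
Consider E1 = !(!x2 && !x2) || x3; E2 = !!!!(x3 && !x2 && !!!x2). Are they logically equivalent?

No

E1: !(!x2 && !x2) || x3
    = !!x2 || x3   — idempotence
    = x2 || x3   — double negation
E2: !!!!(x3 && !x2 && !!!x2)
    = !!!!(x3 && !x2 && !x2)   — double negation
    = !!(x3 && !x2 && !x2)   — double negation
    = x3 && !x2 && !x2   — double negation
    = x3 && !x2   — idempotence
These differ: at x2=1, x3=0, E1 = 1 but E2 = 0.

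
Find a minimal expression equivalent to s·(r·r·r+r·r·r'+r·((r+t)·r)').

s·(r·r·r+r·r·r'+r·((r+t)·r)')
= s·(r·r·r+r·r·r'+r·r')   — absorption
= s·(r·r+r·r')   — distribution
= s·r   — distribution

s·r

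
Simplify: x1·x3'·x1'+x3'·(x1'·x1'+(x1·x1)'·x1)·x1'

x3'·x1'

x1·x3'·x1'+x3'·(x1'·x1'+(x1·x1)'·x1)·x1'
= x1·x3'·x1'+x3'·(x1'·x1'+x1'·x1)·x1'
= x1·x3'·x1'+x3'·x1'·x1'
= x3'·x1'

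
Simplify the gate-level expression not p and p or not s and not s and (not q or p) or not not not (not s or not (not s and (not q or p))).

not p and p or not s and not s and (not q or p) or not not not (not s or not (not s and (not q or p)))
= not p and p or not s and not s and (not q or p) or not (not s or not (not s and (not q or p)))   (double negation)
= not s and not s and (not q or p) or not (not s or not (not s and (not q or p)))   (complement / identity)
= not s and not s and (not q or p) or s and not s and (not q or p)   (De Morgan)
= not s and (not q or p)   (distribution)

not s and (not q or p)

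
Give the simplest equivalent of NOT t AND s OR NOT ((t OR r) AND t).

NOT t

NOT t AND s OR NOT ((t OR r) AND t)
= NOT t AND s OR NOT t   [absorption]
= NOT t   [absorption]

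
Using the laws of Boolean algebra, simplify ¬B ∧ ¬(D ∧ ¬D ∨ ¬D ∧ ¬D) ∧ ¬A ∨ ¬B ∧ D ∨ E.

¬B ∧ D ∨ E

¬B ∧ ¬(D ∧ ¬D ∨ ¬D ∧ ¬D) ∧ ¬A ∨ ¬B ∧ D ∨ E
= ¬B ∧ ¬¬D ∧ ¬A ∨ ¬B ∧ D ∨ E   — distribution
= ¬B ∧ D ∧ ¬A ∨ ¬B ∧ D ∨ E   — double negation
= ¬B ∧ D ∨ E   — absorption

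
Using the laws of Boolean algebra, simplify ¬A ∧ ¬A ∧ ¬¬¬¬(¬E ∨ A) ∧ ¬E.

¬A ∧ ¬A ∧ ¬¬¬¬(¬E ∨ A) ∧ ¬E
= ¬A ∧ ¬A ∧ ¬¬(¬E ∨ A) ∧ ¬E   (double negation)
= ¬A ∧ ¬A ∧ (¬E ∨ A) ∧ ¬E   (double negation)
= ¬A ∧ ¬A ∧ ¬E   (absorption)
= ¬A ∧ ¬E   (idempotence)

¬A ∧ ¬E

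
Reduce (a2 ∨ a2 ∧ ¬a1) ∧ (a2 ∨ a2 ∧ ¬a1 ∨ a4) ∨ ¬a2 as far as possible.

(a2 ∨ a2 ∧ ¬a1) ∧ (a2 ∨ a2 ∧ ¬a1 ∨ a4) ∨ ¬a2
= a2 ∨ a2 ∧ ¬a1 ∨ ¬a2   — absorption
= a2 ∨ ¬a2   — absorption
= True   — complement

True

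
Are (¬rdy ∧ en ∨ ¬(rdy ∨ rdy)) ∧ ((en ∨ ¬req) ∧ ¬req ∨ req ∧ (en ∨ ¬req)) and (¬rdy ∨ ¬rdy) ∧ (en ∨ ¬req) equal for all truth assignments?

Yes

E1: (¬rdy ∧ en ∨ ¬(rdy ∨ rdy)) ∧ ((en ∨ ¬req) ∧ ¬req ∨ req ∧ (en ∨ ¬req))
    = (¬rdy ∧ en ∨ ¬(rdy ∨ rdy)) ∧ (en ∨ ¬req)   [distribution]
    = (¬rdy ∧ en ∨ ¬rdy) ∧ (en ∨ ¬req)   [idempotence]
    = ¬rdy ∧ (en ∨ ¬req)   [absorption]
E2: (¬rdy ∨ ¬rdy) ∧ (en ∨ ¬req)
    = ¬rdy ∧ (en ∨ ¬req)   [idempotence]
Both reduce to ¬rdy ∧ (en ∨ ¬req), so they are equivalent.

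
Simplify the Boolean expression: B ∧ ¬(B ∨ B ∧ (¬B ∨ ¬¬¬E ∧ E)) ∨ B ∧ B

B

B ∧ ¬(B ∨ B ∧ (¬B ∨ ¬¬¬E ∧ E)) ∨ B ∧ B
= B ∧ ¬(B ∨ B ∧ (¬B ∨ ¬E ∧ E)) ∨ B ∧ B   — double negation
= B ∧ ¬(B ∨ B ∧ ¬B) ∨ B ∧ B   — complement / identity
= B ∧ ¬B ∨ B ∧ B   — complement / identity
= B   — distribution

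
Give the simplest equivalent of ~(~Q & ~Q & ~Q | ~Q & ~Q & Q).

Q

~(~Q & ~Q & ~Q | ~Q & ~Q & Q)
= ~(~Q & ~Q)
= ~~Q
= Q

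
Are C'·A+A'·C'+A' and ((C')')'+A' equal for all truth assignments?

E1: C'·A+A'·C'+A'
    = C'+A'   (distribution)
E2: ((C')')'+A'
    = C'+A'   (double negation)
Both reduce to C'+A', so they are equivalent.

Yes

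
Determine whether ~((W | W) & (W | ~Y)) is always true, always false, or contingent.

contingent

~((W | W) & (W | ~Y))
= ~(W & ~Y | W)
= ~W
This depends on W, so it is not a constant.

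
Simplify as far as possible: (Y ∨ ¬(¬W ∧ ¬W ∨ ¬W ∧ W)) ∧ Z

(Y ∨ W) ∧ Z

(Y ∨ ¬(¬W ∧ ¬W ∨ ¬W ∧ W)) ∧ Z
= (Y ∨ ¬¬W) ∧ Z   [distribution]
= (Y ∨ W) ∧ Z   [double negation]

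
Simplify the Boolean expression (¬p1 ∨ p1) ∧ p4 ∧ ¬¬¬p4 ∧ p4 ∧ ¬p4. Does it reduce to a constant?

(¬p1 ∨ p1) ∧ p4 ∧ ¬¬¬p4 ∧ p4 ∧ ¬p4
= p4 ∧ ¬¬¬p4 ∧ p4 ∧ ¬p4   — complement / identity
= p4 ∧ ¬p4 ∧ p4 ∧ ¬p4   — double negation
= p4 ∧ ¬p4   — idempotence
= False   — complement

False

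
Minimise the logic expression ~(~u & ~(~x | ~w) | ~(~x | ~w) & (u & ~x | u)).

~x | ~w

~(~u & ~(~x | ~w) | ~(~x | ~w) & (u & ~x | u))
= ~(~u & ~(~x | ~w) | ~(~x | ~w) & u)   (absorption)
= ~~(~x | ~w)   (distribution)
= ~x | ~w   (double negation)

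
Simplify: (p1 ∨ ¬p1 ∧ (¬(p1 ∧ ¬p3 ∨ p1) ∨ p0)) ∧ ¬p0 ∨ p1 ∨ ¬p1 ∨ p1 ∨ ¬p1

(p1 ∨ ¬p1 ∧ (¬(p1 ∧ ¬p3 ∨ p1) ∨ p0)) ∧ ¬p0 ∨ p1 ∨ ¬p1 ∨ p1 ∨ ¬p1
= (p1 ∨ ¬p1 ∧ (¬p1 ∨ p0)) ∧ ¬p0 ∨ p1 ∨ ¬p1 ∨ p1 ∨ ¬p1   [absorption]
= (p1 ∨ ¬p1 ∧ (¬p1 ∨ p0)) ∧ ¬p0 ∨ p1 ∨ ¬p1   [idempotence]
= (p1 ∨ ¬p1) ∧ ¬p0 ∨ p1 ∨ ¬p1   [absorption]
= p1 ∨ ¬p1   [absorption]
= True   [complement]

True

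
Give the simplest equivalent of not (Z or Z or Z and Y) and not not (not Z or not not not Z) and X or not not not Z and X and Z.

not Z and X

not (Z or Z or Z and Y) and not not (not Z or not not not Z) and X or not not not Z and X and Z
= not (Z or Z or Z and Y) and not not (not Z or not Z) and X or not not not Z and X and Z   — double negation
= not (Z or Z) and not not (not Z or not Z) and X or not not not Z and X and Z   — absorption
= not Z and not not (not Z or not Z) and X or not not not Z and X and Z   — idempotence
= not Z and not not not Z and X or not not not Z and X and Z   — idempotence
= not not not Z and X   — distribution
= not Z and X   — double negation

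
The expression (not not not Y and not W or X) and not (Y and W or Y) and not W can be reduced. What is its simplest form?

not Y and not W

(not not not Y and not W or X) and not (Y and W or Y) and not W
= (not Y and not W or X) and not (Y and W or Y) and not W   — double negation
= (not Y and not W or X) and not Y and not W   — absorption
= not Y and not W   — absorption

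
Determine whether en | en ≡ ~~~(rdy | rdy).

No

E1: en | en
    = en   — idempotence
E2: ~~~(rdy | rdy)
    = ~(rdy | rdy)   — double negation
    = ~rdy   — idempotence
These differ: at en=0, rdy=0, E1 = 0 but E2 = 1.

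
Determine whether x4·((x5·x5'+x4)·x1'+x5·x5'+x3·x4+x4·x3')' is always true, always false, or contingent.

x4·((x5·x5'+x4)·x1'+x5·x5'+x3·x4+x4·x3')'
= x4·((x5·x5'+x4)·x1'+x5·x5'+x4)'   (distribution)
= x4·(x5·x5'+x4)'   (absorption)
= x4·x4'   (complement / identity)
= 0   (complement)

always false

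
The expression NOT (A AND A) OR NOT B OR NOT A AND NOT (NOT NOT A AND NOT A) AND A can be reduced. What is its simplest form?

NOT (A AND A) OR NOT B OR NOT A AND NOT (NOT NOT A AND NOT A) AND A
= NOT A OR NOT B OR NOT A AND NOT (NOT NOT A AND NOT A) AND A
= NOT A OR NOT B OR NOT A AND (NOT A OR A) AND A
= NOT A OR NOT B OR NOT A AND A
= NOT A OR NOT B

NOT A OR NOT B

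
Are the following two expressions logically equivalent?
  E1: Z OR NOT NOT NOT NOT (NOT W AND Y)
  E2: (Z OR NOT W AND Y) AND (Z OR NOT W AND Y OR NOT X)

Yes

E1: Z OR NOT NOT NOT NOT (NOT W AND Y)
    = Z OR NOT NOT (NOT W AND Y)   — double negation
    = Z OR NOT W AND Y   — double negation
E2: (Z OR NOT W AND Y) AND (Z OR NOT W AND Y OR NOT X)
    = Z OR NOT W AND Y   — absorption
Both reduce to Z OR NOT W AND Y, so they are equivalent.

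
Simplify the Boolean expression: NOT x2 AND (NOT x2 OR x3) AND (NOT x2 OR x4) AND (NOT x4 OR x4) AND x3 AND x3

NOT x2 AND x3

NOT x2 AND (NOT x2 OR x3) AND (NOT x2 OR x4) AND (NOT x4 OR x4) AND x3 AND x3
= NOT x2 AND (NOT x2 OR x4) AND (NOT x4 OR x4) AND x3 AND x3
= NOT x2 AND (NOT x2 OR x4) AND (NOT x4 OR x4) AND x3
= NOT x2 AND (NOT x2 OR x4) AND x3
= NOT x2 AND x3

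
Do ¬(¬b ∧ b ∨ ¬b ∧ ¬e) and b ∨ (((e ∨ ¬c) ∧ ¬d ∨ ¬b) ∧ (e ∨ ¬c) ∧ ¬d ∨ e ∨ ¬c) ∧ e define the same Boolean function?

E1: ¬(¬b ∧ b ∨ ¬b ∧ ¬e)
    = ¬(¬b ∧ ¬e)   (complement / identity)
    = b ∨ e   (De Morgan)
E2: b ∨ (((e ∨ ¬c) ∧ ¬d ∨ ¬b) ∧ (e ∨ ¬c) ∧ ¬d ∨ e ∨ ¬c) ∧ e
    = b ∨ ((e ∨ ¬c) ∧ ¬d ∨ e ∨ ¬c) ∧ e   (absorption)
    = b ∨ (e ∨ ¬c) ∧ e   (absorption)
    = b ∨ e   (absorption)
Both reduce to b ∨ e, so they are equivalent.

Yes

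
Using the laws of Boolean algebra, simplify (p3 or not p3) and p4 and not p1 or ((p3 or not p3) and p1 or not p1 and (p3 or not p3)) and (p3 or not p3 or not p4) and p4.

p4

(p3 or not p3) and p4 and not p1 or ((p3 or not p3) and p1 or not p1 and (p3 or not p3)) and (p3 or not p3 or not p4) and p4
= (p3 or not p3) and p4 and not p1 or (p3 or not p3) and (p3 or not p3 or not p4) and p4   (distribution)
= (p3 or not p3) and p4 and not p1 or (p3 or not p3) and p4   (absorption)
= (p3 or not p3) and p4   (absorption)
= p4   (complement / identity)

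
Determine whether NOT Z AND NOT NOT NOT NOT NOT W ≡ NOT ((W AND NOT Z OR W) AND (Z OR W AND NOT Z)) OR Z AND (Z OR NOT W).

E1: NOT Z AND NOT NOT NOT NOT NOT W
    = NOT Z AND NOT NOT NOT W
    = NOT Z AND NOT W
E2: NOT ((W AND NOT Z OR W) AND (Z OR W AND NOT Z)) OR Z AND (Z OR NOT W)
    = NOT (W AND NOT Z OR W AND Z) OR Z AND (Z OR NOT W)
    = NOT (W AND NOT Z OR W AND Z) OR Z
    = NOT W OR Z
These differ: at W=0, Z=1, E1 = 0 but E2 = 1.

No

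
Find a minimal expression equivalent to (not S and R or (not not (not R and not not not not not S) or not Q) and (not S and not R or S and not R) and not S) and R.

(not S and R or (not not (not R and not not not not not S) or not Q) and (not S and not R or S and not R) and not S) and R
= (not S and R or (not R and not not not not not S or not Q) and (not S and not R or S and not R) and not S) and R   [double negation]
= (not S and R or (not R and not not not S or not Q) and (not S and not R or S and not R) and not S) and R   [double negation]
= (not S and R or (not R and not not not S or not Q) and not R and not S) and R   [distribution]
= (not S and R or (not R and not S or not Q) and not R and not S) and R   [double negation]
= (not S and R or not R and not S) and R   [absorption]
= not S and R   [distribution]

not S and R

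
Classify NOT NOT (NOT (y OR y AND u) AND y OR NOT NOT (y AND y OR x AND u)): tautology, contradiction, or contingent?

contingent

NOT NOT (NOT (y OR y AND u) AND y OR NOT NOT (y AND y OR x AND u))
= NOT NOT (NOT y AND y OR NOT NOT (y AND y OR x AND u))   [absorption]
= NOT NOT NOT NOT (y AND y OR x AND u)   [complement / identity]
= NOT NOT NOT NOT (y OR x AND u)   [idempotence]
= NOT NOT (y OR x AND u)   [double negation]
= y OR x AND u   [double negation]
This depends on u, x, y, so it is not a constant.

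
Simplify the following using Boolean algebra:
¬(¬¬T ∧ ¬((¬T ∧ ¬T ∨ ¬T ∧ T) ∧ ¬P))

¬T

¬(¬¬T ∧ ¬((¬T ∧ ¬T ∨ ¬T ∧ T) ∧ ¬P))
= ¬(¬¬T ∧ ¬(¬T ∧ ¬P))   (distribution)
= ¬T ∨ ¬T ∧ ¬P   (De Morgan)
= ¬T   (absorption)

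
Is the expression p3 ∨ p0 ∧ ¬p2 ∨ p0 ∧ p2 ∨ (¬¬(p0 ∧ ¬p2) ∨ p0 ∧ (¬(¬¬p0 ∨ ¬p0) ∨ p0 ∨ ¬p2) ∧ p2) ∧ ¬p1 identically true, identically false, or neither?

neither

p3 ∨ p0 ∧ ¬p2 ∨ p0 ∧ p2 ∨ (¬¬(p0 ∧ ¬p2) ∨ p0 ∧ (¬(¬¬p0 ∨ ¬p0) ∨ p0 ∨ ¬p2) ∧ p2) ∧ ¬p1
= p3 ∨ p0 ∧ ¬p2 ∨ p0 ∧ p2 ∨ (¬¬(p0 ∧ ¬p2) ∨ p0 ∧ (¬p0 ∧ p0 ∨ p0 ∨ ¬p2) ∧ p2) ∧ ¬p1   [De Morgan]
= p3 ∨ p0 ∧ ¬p2 ∨ p0 ∧ p2 ∨ (¬¬(p0 ∧ ¬p2) ∨ p0 ∧ (p0 ∨ ¬p2) ∧ p2) ∧ ¬p1   [complement / identity]
= p3 ∨ p0 ∧ ¬p2 ∨ p0 ∧ p2 ∨ (p0 ∧ ¬p2 ∨ p0 ∧ (p0 ∨ ¬p2) ∧ p2) ∧ ¬p1   [double negation]
= p3 ∨ p0 ∧ ¬p2 ∨ p0 ∧ p2 ∨ (p0 ∧ ¬p2 ∨ p0 ∧ p2) ∧ ¬p1   [absorption]
= p3 ∨ p0 ∧ ¬p2 ∨ p0 ∧ p2   [absorption]
= p3 ∨ p0   [distribution]
This depends on p0, p3, so it is not a constant.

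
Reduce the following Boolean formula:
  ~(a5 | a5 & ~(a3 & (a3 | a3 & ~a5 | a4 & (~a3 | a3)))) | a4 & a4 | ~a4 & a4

~a5 | a4

~(a5 | a5 & ~(a3 & (a3 | a3 & ~a5 | a4 & (~a3 | a3)))) | a4 & a4 | ~a4 & a4
= ~(a5 | a5 & ~(a3 & (a3 | a3 & ~a5 | a4))) | a4 & a4 | ~a4 & a4   — complement / identity
= ~(a5 | a5 & ~(a3 & (a3 | a4))) | a4 & a4 | ~a4 & a4   — absorption
= ~(a5 | a5 & ~a3) | a4 & a4 | ~a4 & a4   — absorption
= ~(a5 | a5 & ~a3) | a4   — distribution
= ~a5 | a4   — absorption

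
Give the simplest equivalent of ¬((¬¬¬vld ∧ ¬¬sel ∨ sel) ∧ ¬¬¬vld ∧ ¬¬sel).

¬((¬¬¬vld ∧ ¬¬sel ∨ sel) ∧ ¬¬¬vld ∧ ¬¬sel)
= ¬(¬¬¬vld ∧ ¬¬sel)   [absorption]
= ¬(¬vld ∧ ¬¬sel)   [double negation]
= vld ∨ ¬sel   [De Morgan]

vld ∨ ¬sel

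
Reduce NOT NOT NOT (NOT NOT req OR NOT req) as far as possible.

NOT NOT NOT (NOT NOT req OR NOT req)
= NOT (NOT NOT req OR NOT req)   [double negation]
= NOT req AND req   [De Morgan]
= FALSE   [complement]

FALSE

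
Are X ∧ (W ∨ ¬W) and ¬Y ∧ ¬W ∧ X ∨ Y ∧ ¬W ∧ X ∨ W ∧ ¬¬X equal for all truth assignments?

E1: X ∧ (W ∨ ¬W)
    = X   (complement / identity)
E2: ¬Y ∧ ¬W ∧ X ∨ Y ∧ ¬W ∧ X ∨ W ∧ ¬¬X
    = ¬W ∧ X ∨ W ∧ ¬¬X   (distribution)
    = ¬W ∧ X ∨ W ∧ X   (double negation)
    = X   (distribution)
Both reduce to X, so they are equivalent.

Yes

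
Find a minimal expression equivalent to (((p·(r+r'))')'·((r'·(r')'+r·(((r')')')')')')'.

(((p·(r+r'))')'·((r'·(r')'+r·(((r')')')')')')'
= ((p')'·((r'·(r')'+r·(((r')')')')')')'   [complement / identity]
= p'+(r'·(r')'+r·(((r')')')')'   [De Morgan]
= p'+(r'·(r')'+r·(r')')'   [double negation]
= p'+((r')')'   [distribution]
= p'+r'   [double negation]

p'+r'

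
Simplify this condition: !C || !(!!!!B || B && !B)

!C || !B

!C || !(!!!!B || B && !B)
= !C || !!!!!B   (complement / identity)
= !C || !!!B   (double negation)
= !C || !B   (double negation)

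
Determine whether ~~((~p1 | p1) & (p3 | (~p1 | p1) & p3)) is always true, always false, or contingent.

contingent

~~((~p1 | p1) & (p3 | (~p1 | p1) & p3))
= ~~((~p1 | p1) & (p3 | p3))
= ~~((~p1 | p1) & p3)
= (~p1 | p1) & p3
= p3
This depends on p3, so it is not a constant.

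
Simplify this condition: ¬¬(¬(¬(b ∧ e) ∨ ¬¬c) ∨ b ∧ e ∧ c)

¬¬(¬(¬(b ∧ e) ∨ ¬¬c) ∨ b ∧ e ∧ c)
= ¬¬(b ∧ e ∧ ¬c ∨ b ∧ e ∧ c)
= ¬¬(b ∧ e)
= b ∧ e

b ∧ e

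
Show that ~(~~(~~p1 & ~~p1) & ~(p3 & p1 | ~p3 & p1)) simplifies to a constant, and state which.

1

~(~~(~~p1 & ~~p1) & ~(p3 & p1 | ~p3 & p1))
= ~(~~(~~p1 & ~~p1) & ~p1)   (distribution)
= ~(~~~~p1 & ~p1)   (idempotence)
= ~(~~p1 & ~p1)   (double negation)
= ~p1 | p1   (De Morgan)
= 1   (complement)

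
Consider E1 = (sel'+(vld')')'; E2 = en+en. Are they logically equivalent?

No

E1: (sel'+(vld')')'
    = sel·vld'
E2: en+en
    = en
These differ: at en=1, sel=0, vld=0, E1 = 0 but E2 = 1.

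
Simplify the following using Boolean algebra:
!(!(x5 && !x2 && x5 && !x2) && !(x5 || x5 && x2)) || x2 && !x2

!(!(x5 && !x2 && x5 && !x2) && !(x5 || x5 && x2)) || x2 && !x2
= !(!(x5 && !x2) && !(x5 || x5 && x2)) || x2 && !x2   [idempotence]
= !(!(x5 && !x2) && !(x5 || x5 && x2))   [complement / identity]
= x5 && !x2 || x5 || x5 && x2   [De Morgan]
= x5 && !x2 || x5   [absorption]
= x5   [absorption]

x5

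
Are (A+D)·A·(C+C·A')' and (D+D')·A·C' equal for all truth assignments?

Yes

E1: (A+D)·A·(C+C·A')'
    = A·(C+C·A')'   [absorption]
    = A·C'   [absorption]
E2: (D+D')·A·C'
    = A·C'   [complement / identity]
Both reduce to A·C', so they are equivalent.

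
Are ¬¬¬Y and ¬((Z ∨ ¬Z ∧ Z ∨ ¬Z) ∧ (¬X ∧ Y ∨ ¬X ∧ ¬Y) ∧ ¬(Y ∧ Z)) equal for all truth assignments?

E1: ¬¬¬Y
    = ¬Y
E2: ¬((Z ∨ ¬Z ∧ Z ∨ ¬Z) ∧ (¬X ∧ Y ∨ ¬X ∧ ¬Y) ∧ ¬(Y ∧ Z))
    = ¬((Z ∨ ¬Z ∧ Z ∨ ¬Z) ∧ ¬X ∧ ¬(Y ∧ Z))
    = ¬((Z ∨ ¬Z) ∧ ¬X ∧ ¬(Y ∧ Z))
    = ¬(¬X ∧ ¬(Y ∧ Z))
    = X ∨ Y ∧ Z
These differ: at X=0, Y=0, Z=0, E1 = 1 but E2 = 0.

No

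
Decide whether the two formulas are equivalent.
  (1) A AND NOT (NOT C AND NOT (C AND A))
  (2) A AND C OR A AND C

Yes

E1: A AND NOT (NOT C AND NOT (C AND A))
    = A AND (C OR C AND A)
    = A AND C
E2: A AND C OR A AND C
    = A AND C
Both reduce to A AND C, so they are equivalent.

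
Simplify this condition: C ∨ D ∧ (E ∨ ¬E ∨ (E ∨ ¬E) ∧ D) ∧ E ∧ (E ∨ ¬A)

C ∨ D ∧ E

C ∨ D ∧ (E ∨ ¬E ∨ (E ∨ ¬E) ∧ D) ∧ E ∧ (E ∨ ¬A)
= C ∨ D ∧ (E ∨ ¬E) ∧ E ∧ (E ∨ ¬A)   (absorption)
= C ∨ D ∧ E ∧ (E ∨ ¬A)   (complement / identity)
= C ∨ D ∧ E   (absorption)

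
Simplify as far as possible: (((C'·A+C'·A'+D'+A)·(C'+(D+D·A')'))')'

(((C'·A+C'·A'+D'+A)·(C'+(D+D·A')'))')'
= (((C'·A+C'·A'+D'+A)·(C'+D'))')'
= (C'·A+C'·A'+D'+A)·(C'+D')
= (C'+D'+A)·(C'+D')
= C'+D'

C'+D'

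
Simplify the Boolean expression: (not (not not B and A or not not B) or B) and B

(not (not not B and A or not not B) or B) and B
= (not not not B or B) and B   [absorption]
= (not B or B) and B   [double negation]
= B   [complement / identity]

B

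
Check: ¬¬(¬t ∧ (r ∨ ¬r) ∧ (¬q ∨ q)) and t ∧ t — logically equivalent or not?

No

E1: ¬¬(¬t ∧ (r ∨ ¬r) ∧ (¬q ∨ q))
    = ¬¬(¬t ∧ (¬q ∨ q))   — complement / identity
    = ¬¬¬t   — complement / identity
    = ¬t   — double negation
E2: t ∧ t
    = t   — idempotence
These differ: at q=0, r=0, t=1, E1 = 0 but E2 = 1.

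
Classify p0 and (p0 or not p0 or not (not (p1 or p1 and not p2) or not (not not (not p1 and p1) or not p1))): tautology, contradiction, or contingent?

p0 and (p0 or not p0 or not (not (p1 or p1 and not p2) or not (not not (not p1 and p1) or not p1)))
= p0 and (p0 or not p0 or not (not p1 or not (not not (not p1 and p1) or not p1)))   — absorption
= p0 and (p0 or not p0 or p1 and (not not (not p1 and p1) or not p1))   — De Morgan
= p0 and (p0 or not p0 or p1 and (not p1 and p1 or not p1))   — double negation
= p0 and (p0 or not p0 or p1 and not p1)   — complement / identity
= p0 and (p0 or not p0)   — complement / identity
= p0   — complement / identity
This depends on p0, so it is not a constant.

contingent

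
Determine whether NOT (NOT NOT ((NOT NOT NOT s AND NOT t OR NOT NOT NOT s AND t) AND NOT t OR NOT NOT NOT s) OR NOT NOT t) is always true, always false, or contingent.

NOT (NOT NOT ((NOT NOT NOT s AND NOT t OR NOT NOT NOT s AND t) AND NOT t OR NOT NOT NOT s) OR NOT NOT t)
= NOT ((NOT NOT NOT s AND NOT t OR NOT NOT NOT s AND t) AND NOT t OR NOT NOT NOT s OR NOT NOT t)   [double negation]
= NOT (NOT NOT NOT s AND NOT t OR NOT NOT NOT s OR NOT NOT t)   [distribution]
= NOT (NOT NOT NOT s OR NOT NOT t)   [absorption]
= NOT NOT s AND NOT t   [De Morgan]
= s AND NOT t   [double negation]
This depends on s, t, so it is not a constant.

contingent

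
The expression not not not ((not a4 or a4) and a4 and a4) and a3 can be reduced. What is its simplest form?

not not not ((not a4 or a4) and a4 and a4) and a3
= not not not ((not a4 or a4) and a4) and a3   (idempotence)
= not not not a4 and a3   (complement / identity)
= not a4 and a3   (double negation)

not a4 and a3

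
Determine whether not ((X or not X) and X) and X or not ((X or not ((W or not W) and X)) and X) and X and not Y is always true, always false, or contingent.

always false

not ((X or not X) and X) and X or not ((X or not ((W or not W) and X)) and X) and X and not Y
= not ((X or not X) and X) and X or not ((X or not X) and X) and X and not Y   — complement / identity
= not ((X or not X) and X) and X   — absorption
= not X and X   — complement / identity
= False   — complement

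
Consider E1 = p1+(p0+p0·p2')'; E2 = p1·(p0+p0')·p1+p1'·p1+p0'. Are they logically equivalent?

Yes

E1: p1+(p0+p0·p2')'
    = p1+p0'   — absorption
E2: p1·(p0+p0')·p1+p1'·p1+p0'
    = p1·p1+p1'·p1+p0'   — complement / identity
    = p1+p0'   — distribution
Both reduce to p1+p0', so they are equivalent.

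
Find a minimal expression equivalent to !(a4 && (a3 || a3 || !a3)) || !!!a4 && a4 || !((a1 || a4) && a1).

!(a4 && (a3 || a3 || !a3)) || !!!a4 && a4 || !((a1 || a4) && a1)
= !(a4 && (a3 || a3 || !a3)) || !!!a4 && a4 || !a1   [absorption]
= !(a4 && (a3 || !a3)) || !!!a4 && a4 || !a1   [idempotence]
= !a4 || !!!a4 && a4 || !a1   [complement / identity]
= !a4 || !a4 && a4 || !a1   [double negation]
= !a4 || !a1   [complement / identity]

!a4 || !a1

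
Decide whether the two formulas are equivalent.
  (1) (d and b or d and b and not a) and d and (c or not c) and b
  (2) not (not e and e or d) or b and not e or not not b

E1: (d and b or d and b and not a) and d and (c or not c) and b
    = d and b and d and (c or not c) and b   — absorption
    = d and b and d and b   — complement / identity
    = d and b   — idempotence
E2: not (not e and e or d) or b and not e or not not b
    = not d or b and not e or not not b   — complement / identity
    = not d or b and not e or b   — double negation
    = not d or b   — absorption
These differ: at a=1, b=0, c=0, d=0, e=0, E1 = 0 but E2 = 1.

No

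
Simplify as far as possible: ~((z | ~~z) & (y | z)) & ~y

~((z | ~~z) & (y | z)) & ~y
= ~(z | ~~z & y) & ~y   (distribution)
= ~(z | z & y) & ~y   (double negation)
= ~z & ~y   (absorption)

~z & ~y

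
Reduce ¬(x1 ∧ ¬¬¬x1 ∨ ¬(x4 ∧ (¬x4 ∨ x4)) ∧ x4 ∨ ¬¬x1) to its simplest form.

¬(x1 ∧ ¬¬¬x1 ∨ ¬(x4 ∧ (¬x4 ∨ x4)) ∧ x4 ∨ ¬¬x1)
= ¬(x1 ∧ ¬¬¬x1 ∨ ¬(x4 ∧ (¬x4 ∨ x4)) ∧ x4 ∨ x1)   [double negation]
= ¬(x1 ∧ ¬x1 ∨ ¬(x4 ∧ (¬x4 ∨ x4)) ∧ x4 ∨ x1)   [double negation]
= ¬(x1 ∧ ¬x1 ∨ ¬x4 ∧ x4 ∨ x1)   [complement / identity]
= ¬(x1 ∧ ¬x1 ∨ x1)   [complement / identity]
= ¬x1   [complement / identity]

¬x1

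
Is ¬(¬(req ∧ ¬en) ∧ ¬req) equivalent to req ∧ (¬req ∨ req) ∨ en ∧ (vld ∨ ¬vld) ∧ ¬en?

E1: ¬(¬(req ∧ ¬en) ∧ ¬req)
    = req ∧ ¬en ∨ req   [De Morgan]
    = req   [absorption]
E2: req ∧ (¬req ∨ req) ∨ en ∧ (vld ∨ ¬vld) ∧ ¬en
    = req ∧ (¬req ∨ req) ∨ en ∧ ¬en   [complement / identity]
    = req ∨ en ∧ ¬en   [complement / identity]
    = req   [complement / identity]
Both reduce to req, so they are equivalent.

Yes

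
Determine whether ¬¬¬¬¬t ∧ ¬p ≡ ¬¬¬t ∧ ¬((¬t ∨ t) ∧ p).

E1: ¬¬¬¬¬t ∧ ¬p
    = ¬¬¬t ∧ ¬p
    = ¬t ∧ ¬p
E2: ¬¬¬t ∧ ¬((¬t ∨ t) ∧ p)
    = ¬¬¬t ∧ ¬p
    = ¬t ∧ ¬p
Both reduce to ¬t ∧ ¬p, so they are equivalent.

Yes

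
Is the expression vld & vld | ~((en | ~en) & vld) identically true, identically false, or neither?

vld & vld | ~((en | ~en) & vld)
= vld & vld | ~vld   (complement / identity)
= vld | ~vld   (idempotence)
= 1   (complement)

identically true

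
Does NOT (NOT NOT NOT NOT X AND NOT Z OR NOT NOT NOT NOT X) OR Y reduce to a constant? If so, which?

NOT (NOT NOT NOT NOT X AND NOT Z OR NOT NOT NOT NOT X) OR Y
= NOT NOT NOT NOT NOT X OR Y   [absorption]
= NOT NOT NOT X OR Y   [double negation]
= NOT X OR Y   [double negation]
This depends on X, Y, so it is not a constant.

no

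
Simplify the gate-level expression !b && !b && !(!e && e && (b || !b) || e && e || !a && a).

!b && !b && !(!e && e && (b || !b) || e && e || !a && a)
= !b && !b && !(!e && e || e && e || !a && a)   — complement / identity
= !b && !(!e && e || e && e || !a && a)   — idempotence
= !b && !(!e && e || e && e)   — complement / identity
= !b && !e   — distribution

!b && !e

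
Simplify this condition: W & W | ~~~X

W | ~X

W & W | ~~~X
= W & W | ~X   [double negation]
= W | ~X   [idempotence]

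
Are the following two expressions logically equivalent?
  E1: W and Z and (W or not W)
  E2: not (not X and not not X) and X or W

No

E1: W and Z and (W or not W)
    = W and Z   [complement / identity]
E2: not (not X and not not X) and X or W
    = (X or not X) and X or W   [De Morgan]
    = X or W   [complement / identity]
These differ: at W=1, X=1, Z=0, E1 = 0 but E2 = 1.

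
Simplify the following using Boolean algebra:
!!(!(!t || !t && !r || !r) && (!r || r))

!!(!(!t || !t && !r || !r) && (!r || r))
= !!(!(!t || !r) && (!r || r))
= !!!(!t || !r)
= !!(t && r)
= t && r

t && r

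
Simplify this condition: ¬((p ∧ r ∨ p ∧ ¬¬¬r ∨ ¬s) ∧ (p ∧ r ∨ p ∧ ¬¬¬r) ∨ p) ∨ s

¬((p ∧ r ∨ p ∧ ¬¬¬r ∨ ¬s) ∧ (p ∧ r ∨ p ∧ ¬¬¬r) ∨ p) ∨ s
= ¬(p ∧ r ∨ p ∧ ¬¬¬r ∨ p) ∨ s   (absorption)
= ¬(p ∧ r ∨ p ∧ ¬r ∨ p) ∨ s   (double negation)
= ¬(p ∨ p) ∨ s   (distribution)
= ¬p ∨ s   (idempotence)

¬p ∨ s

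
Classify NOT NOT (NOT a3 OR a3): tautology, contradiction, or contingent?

NOT NOT (NOT a3 OR a3)
= NOT a3 OR a3   [double negation]
= TRUE   [complement]

tautology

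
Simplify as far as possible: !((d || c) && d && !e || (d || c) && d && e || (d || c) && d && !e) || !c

!d || !c

!((d || c) && d && !e || (d || c) && d && e || (d || c) && d && !e) || !c
= !((d || c) && d && !e || (d || c) && d) || !c   [distribution]
= !((d || c) && d) || !c   [absorption]
= !d || !c   [absorption]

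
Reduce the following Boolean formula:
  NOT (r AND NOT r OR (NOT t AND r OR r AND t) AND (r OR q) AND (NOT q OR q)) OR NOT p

NOT r OR NOT p

NOT (r AND NOT r OR (NOT t AND r OR r AND t) AND (r OR q) AND (NOT q OR q)) OR NOT p
= NOT (r AND NOT r OR (NOT t AND r OR r AND t) AND (r OR q)) OR NOT p   [complement / identity]
= NOT (r AND NOT r OR r AND (r OR q)) OR NOT p   [distribution]
= NOT (r AND (r OR q)) OR NOT p   [complement / identity]
= NOT r OR NOT p   [absorption]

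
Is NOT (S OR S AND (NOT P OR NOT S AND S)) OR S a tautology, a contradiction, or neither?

tautology

NOT (S OR S AND (NOT P OR NOT S AND S)) OR S
= NOT (S OR S AND NOT P) OR S   — complement / identity
= NOT S OR S   — absorption
= TRUE   — complement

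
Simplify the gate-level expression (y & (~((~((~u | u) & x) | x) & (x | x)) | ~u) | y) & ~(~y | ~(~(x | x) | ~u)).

(y & (~((~((~u | u) & x) | x) & (x | x)) | ~u) | y) & ~(~y | ~(~(x | x) | ~u))
= (y & (~((~x | x) & (x | x)) | ~u) | y) & ~(~y | ~(~(x | x) | ~u))   [complement / identity]
= (y & (~((~x | x) & (x | x)) | ~u) | y) & y & (~(x | x) | ~u)   [De Morgan]
= (y & (~(x | x) | ~u) | y) & y & (~(x | x) | ~u)   [complement / identity]
= y & (~(x | x) | ~u)   [absorption]
= y & (~x | ~u)   [idempotence]

y & (~x | ~u)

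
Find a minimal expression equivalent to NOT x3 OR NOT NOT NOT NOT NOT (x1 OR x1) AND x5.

NOT x3 OR NOT x1 AND x5

NOT x3 OR NOT NOT NOT NOT NOT (x1 OR x1) AND x5
= NOT x3 OR NOT NOT NOT (x1 OR x1) AND x5
= NOT x3 OR NOT (x1 OR x1) AND x5
= NOT x3 OR NOT x1 AND x5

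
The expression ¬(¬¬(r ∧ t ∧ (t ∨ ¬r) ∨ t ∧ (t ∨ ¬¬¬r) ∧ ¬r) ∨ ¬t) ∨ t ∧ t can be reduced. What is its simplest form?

¬(¬¬(r ∧ t ∧ (t ∨ ¬r) ∨ t ∧ (t ∨ ¬¬¬r) ∧ ¬r) ∨ ¬t) ∨ t ∧ t
= ¬(¬¬(r ∧ t ∧ (t ∨ ¬r) ∨ t ∧ (t ∨ ¬r) ∧ ¬r) ∨ ¬t) ∨ t ∧ t   [double negation]
= ¬(r ∧ t ∧ (t ∨ ¬r) ∨ t ∧ (t ∨ ¬r) ∧ ¬r) ∧ t ∨ t ∧ t   [De Morgan]
= ¬(t ∧ (t ∨ ¬r)) ∧ t ∨ t ∧ t   [distribution]
= ¬t ∧ t ∨ t ∧ t   [absorption]
= t   [distribution]

t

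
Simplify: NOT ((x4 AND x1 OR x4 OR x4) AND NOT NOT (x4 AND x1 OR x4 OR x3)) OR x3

NOT ((x4 AND x1 OR x4 OR x4) AND NOT NOT (x4 AND x1 OR x4 OR x3)) OR x3
= NOT ((x4 AND x1 OR x4 OR x4) AND (x4 AND x1 OR x4 OR x3)) OR x3   [double negation]
= NOT (x4 AND x3 OR x4 AND x1 OR x4) OR x3   [distribution]
= NOT (x4 AND x3 OR x4) OR x3   [absorption]
= NOT x4 OR x3   [absorption]

NOT x4 OR x3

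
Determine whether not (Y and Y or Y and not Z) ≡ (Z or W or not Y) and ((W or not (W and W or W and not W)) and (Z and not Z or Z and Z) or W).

E1: not (Y and Y or Y and not Z)
    = not ((Y or not Z) and Y)
    = not Y
E2: (Z or W or not Y) and ((W or not (W and W or W and not W)) and (Z and not Z or Z and Z) or W)
    = (Z or W or not Y) and ((W or not W) and (Z and not Z or Z and Z) or W)
    = (Z or W or not Y) and (Z and not Z or Z and Z or W)
    = (Z or W or not Y) and (Z or W)
    = Z or W
These differ: at W=1, Y=1, Z=0, E1 = 0 but E2 = 1.

No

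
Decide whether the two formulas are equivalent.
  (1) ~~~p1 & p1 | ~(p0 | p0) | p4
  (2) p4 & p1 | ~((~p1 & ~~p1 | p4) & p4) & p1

E1: ~~~p1 & p1 | ~(p0 | p0) | p4
    = ~p1 & p1 | ~(p0 | p0) | p4   (double negation)
    = ~p1 & p1 | ~p0 | p4   (idempotence)
    = ~p0 | p4   (complement / identity)
E2: p4 & p1 | ~((~p1 & ~~p1 | p4) & p4) & p1
    = p4 & p1 | ~((~p1 & p1 | p4) & p4) & p1   (double negation)
    = p4 & p1 | ~(p4 & p4) & p1   (complement / identity)
    = p4 & p1 | ~p4 & p1   (idempotence)
    = p1   (distribution)
These differ: at p0=0, p1=0, p4=1, E1 = 1 but E2 = 0.

No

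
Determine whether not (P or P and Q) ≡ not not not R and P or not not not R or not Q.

E1: not (P or P and Q)
    = not P
E2: not not not R and P or not not not R or not Q
    = not not not R or not Q
    = not R or not Q
These differ: at P=1, Q=0, R=1, E1 = 0 but E2 = 1.

No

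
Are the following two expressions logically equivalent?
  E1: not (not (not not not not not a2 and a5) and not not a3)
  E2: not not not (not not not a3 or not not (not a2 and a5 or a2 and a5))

No

E1: not (not (not not not not not a2 and a5) and not not a3)
    = not (not (not not not a2 and a5) and not not a3)
    = not not not a2 and a5 or not a3
    = not a2 and a5 or not a3
E2: not not not (not not not a3 or not not (not a2 and a5 or a2 and a5))
    = not not not (not not not a3 or not not a5)
    = not not not (not a3 or not not a5)
    = not (not a3 or not not a5)
    = a3 and not a5
These differ: at a2=0, a3=0, a5=1, E1 = 1 but E2 = 0.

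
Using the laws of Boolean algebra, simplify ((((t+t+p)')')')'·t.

t

((((t+t+p)')')')'·t
= ((t+t+p)')'·t
= ((t+p)')'·t
= (t+p)·t
= t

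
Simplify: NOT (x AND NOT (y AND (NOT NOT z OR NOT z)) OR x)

NOT (x AND NOT (y AND (NOT NOT z OR NOT z)) OR x)
= NOT (x AND NOT (y AND (z OR NOT z)) OR x)   — double negation
= NOT (x AND NOT y OR x)   — complement / identity
= NOT x   — absorption

NOT x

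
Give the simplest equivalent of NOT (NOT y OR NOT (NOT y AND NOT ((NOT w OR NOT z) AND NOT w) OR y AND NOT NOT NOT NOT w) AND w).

NOT (NOT y OR NOT (NOT y AND NOT ((NOT w OR NOT z) AND NOT w) OR y AND NOT NOT NOT NOT w) AND w)
= NOT (NOT y OR NOT (NOT y AND NOT NOT w OR y AND NOT NOT NOT NOT w) AND w)   — absorption
= NOT (NOT y OR NOT (NOT y AND NOT NOT w OR y AND NOT NOT w) AND w)   — double negation
= NOT (NOT y OR NOT NOT NOT w AND w)   — distribution
= NOT (NOT y OR NOT w AND w)   — double negation
= NOT NOT y   — complement / identity
= y   — double negation

y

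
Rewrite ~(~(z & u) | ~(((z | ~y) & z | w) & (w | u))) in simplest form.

~(~(z & u) | ~(((z | ~y) & z | w) & (w | u)))
= z & u & ((z | ~y) & z | w) & (w | u)   [De Morgan]
= z & u & (z | w) & (w | u)   [absorption]
= z & u & (z & u | w)   [distribution]
= z & u   [absorption]

z & u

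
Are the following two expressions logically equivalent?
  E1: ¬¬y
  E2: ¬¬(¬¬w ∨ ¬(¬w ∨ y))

E1: ¬¬y
    = y
E2: ¬¬(¬¬w ∨ ¬(¬w ∨ y))
    = ¬(¬w ∧ (¬w ∨ y))
    = ¬¬w
    = w
These differ: at w=1, y=0, E1 = 0 but E2 = 1.

No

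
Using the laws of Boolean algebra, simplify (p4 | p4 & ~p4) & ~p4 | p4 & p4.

(p4 | p4 & ~p4) & ~p4 | p4 & p4
= p4 & ~p4 | p4 & p4   — complement / identity
= p4   — distribution

p4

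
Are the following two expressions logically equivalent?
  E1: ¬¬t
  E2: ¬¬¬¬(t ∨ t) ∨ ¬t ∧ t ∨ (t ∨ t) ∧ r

Yes

E1: ¬¬t
    = t   — double negation
E2: ¬¬¬¬(t ∨ t) ∨ ¬t ∧ t ∨ (t ∨ t) ∧ r
    = ¬¬¬¬(t ∨ t) ∨ (t ∨ t) ∧ r   — complement / identity
    = ¬¬(t ∨ t) ∨ (t ∨ t) ∧ r   — double negation
    = t ∨ t ∨ (t ∨ t) ∧ r   — double negation
    = t ∨ t   — absorption
    = t   — idempotence
Both reduce to t, so they are equivalent.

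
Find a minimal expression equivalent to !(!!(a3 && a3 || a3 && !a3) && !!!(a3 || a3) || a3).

!a3

!(!!(a3 && a3 || a3 && !a3) && !!!(a3 || a3) || a3)
= !((a3 && a3 || a3 && !a3) && !!!(a3 || a3) || a3)   (double negation)
= !(a3 && !!!(a3 || a3) || a3)   (distribution)
= !(a3 && !!!a3 || a3)   (idempotence)
= !(a3 && !a3 || a3)   (double negation)
= !a3   (complement / identity)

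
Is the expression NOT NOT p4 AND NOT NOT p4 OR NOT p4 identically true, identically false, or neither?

identically true

NOT NOT p4 AND NOT NOT p4 OR NOT p4
= NOT NOT p4 OR NOT p4   [idempotence]
= p4 OR NOT p4   [double negation]
= TRUE   [complement]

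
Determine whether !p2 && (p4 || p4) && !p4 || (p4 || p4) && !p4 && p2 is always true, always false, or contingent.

!p2 && (p4 || p4) && !p4 || (p4 || p4) && !p4 && p2
= (p4 || p4) && !p4   — distribution
= p4 && !p4   — idempotence
= false   — complement

always false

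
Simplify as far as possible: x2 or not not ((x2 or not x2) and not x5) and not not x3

x2 or not not ((x2 or not x2) and not x5) and not not x3
= x2 or (x2 or not x2) and not x5 and not not x3   (double negation)
= x2 or not x5 and not not x3   (complement / identity)
= x2 or not x5 and x3   (double negation)

x2 or not x5 and x3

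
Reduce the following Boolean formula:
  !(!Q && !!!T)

Q || T

!(!Q && !!!T)
= !(!Q && !T)   [double negation]
= Q || T   [De Morgan]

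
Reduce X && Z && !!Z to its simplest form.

X && Z

X && Z && !!Z
= X && Z && Z   [double negation]
= X && Z   [idempotence]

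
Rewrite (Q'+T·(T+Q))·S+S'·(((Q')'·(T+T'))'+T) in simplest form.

(Q'+T·(T+Q))·S+S'·(((Q')'·(T+T'))'+T)
= (Q'+T·(T+Q))·S+S'·((Q·(T+T'))'+T)   [double negation]
= (Q'+T·(T+Q))·S+S'·(Q'+T)   [complement / identity]
= (Q'+T)·S+S'·(Q'+T)   [absorption]
= Q'+T   [distribution]

Q'+T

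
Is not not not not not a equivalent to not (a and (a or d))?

E1: not not not not not a
    = not not not a
    = not a
E2: not (a and (a or d))
    = not a
Both reduce to not a, so they are equivalent.

Yes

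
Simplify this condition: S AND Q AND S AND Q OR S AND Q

S AND Q

S AND Q AND S AND Q OR S AND Q
= S AND Q OR S AND Q   — idempotence
= S AND Q   — idempotence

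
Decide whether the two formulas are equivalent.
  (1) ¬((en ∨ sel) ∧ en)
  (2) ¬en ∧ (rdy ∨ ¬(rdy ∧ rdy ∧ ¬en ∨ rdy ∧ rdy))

E1: ¬((en ∨ sel) ∧ en)
    = ¬en   — absorption
E2: ¬en ∧ (rdy ∨ ¬(rdy ∧ rdy ∧ ¬en ∨ rdy ∧ rdy))
    = ¬en ∧ (rdy ∨ ¬(rdy ∧ rdy))   — absorption
    = ¬en ∧ (rdy ∨ ¬rdy)   — idempotence
    = ¬en   — complement / identity
Both reduce to ¬en, so they are equivalent.

Yes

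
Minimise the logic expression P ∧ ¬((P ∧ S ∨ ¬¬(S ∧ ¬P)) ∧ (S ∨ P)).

P ∧ ¬((P ∧ S ∨ ¬¬(S ∧ ¬P)) ∧ (S ∨ P))
= P ∧ ¬((P ∧ S ∨ S ∧ ¬P) ∧ (S ∨ P))   (double negation)
= P ∧ ¬(S ∧ (S ∨ P))   (distribution)
= P ∧ ¬S   (absorption)

P ∧ ¬S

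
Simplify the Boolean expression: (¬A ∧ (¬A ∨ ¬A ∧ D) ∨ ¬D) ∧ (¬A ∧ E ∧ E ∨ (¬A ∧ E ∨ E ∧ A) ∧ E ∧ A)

(¬A ∧ (¬A ∨ ¬A ∧ D) ∨ ¬D) ∧ (¬A ∧ E ∧ E ∨ (¬A ∧ E ∨ E ∧ A) ∧ E ∧ A)
= (¬A ∧ ¬A ∨ ¬D) ∧ (¬A ∧ E ∧ E ∨ (¬A ∧ E ∨ E ∧ A) ∧ E ∧ A)   — absorption
= (¬A ∧ ¬A ∨ ¬D) ∧ (¬A ∧ E ∧ E ∨ E ∧ E ∧ A)   — distribution
= (¬A ∧ ¬A ∨ ¬D) ∧ E ∧ E   — distribution
= (¬A ∧ ¬A ∨ ¬D) ∧ E   — idempotence
= (¬A ∨ ¬D) ∧ E   — idempotence

(¬A ∨ ¬D) ∧ E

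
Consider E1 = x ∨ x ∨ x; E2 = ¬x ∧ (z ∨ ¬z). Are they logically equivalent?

No

E1: x ∨ x ∨ x
    = x ∨ x
    = x
E2: ¬x ∧ (z ∨ ¬z)
    = ¬x
These differ: at x=1, z=0, E1 = 1 but E2 = 0.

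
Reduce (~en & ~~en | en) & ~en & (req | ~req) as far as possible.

0

(~en & ~~en | en) & ~en & (req | ~req)
= (~en & en | en) & ~en & (req | ~req)   — double negation
= en & ~en & (req | ~req)   — complement / identity
= en & ~en   — complement / identity
= 0   — complement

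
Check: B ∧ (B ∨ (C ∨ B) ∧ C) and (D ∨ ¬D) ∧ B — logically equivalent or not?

Yes

E1: B ∧ (B ∨ (C ∨ B) ∧ C)
    = B ∧ (B ∨ C)   (absorption)
    = B   (absorption)
E2: (D ∨ ¬D) ∧ B
    = B   (complement / identity)
Both reduce to B, so they are equivalent.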